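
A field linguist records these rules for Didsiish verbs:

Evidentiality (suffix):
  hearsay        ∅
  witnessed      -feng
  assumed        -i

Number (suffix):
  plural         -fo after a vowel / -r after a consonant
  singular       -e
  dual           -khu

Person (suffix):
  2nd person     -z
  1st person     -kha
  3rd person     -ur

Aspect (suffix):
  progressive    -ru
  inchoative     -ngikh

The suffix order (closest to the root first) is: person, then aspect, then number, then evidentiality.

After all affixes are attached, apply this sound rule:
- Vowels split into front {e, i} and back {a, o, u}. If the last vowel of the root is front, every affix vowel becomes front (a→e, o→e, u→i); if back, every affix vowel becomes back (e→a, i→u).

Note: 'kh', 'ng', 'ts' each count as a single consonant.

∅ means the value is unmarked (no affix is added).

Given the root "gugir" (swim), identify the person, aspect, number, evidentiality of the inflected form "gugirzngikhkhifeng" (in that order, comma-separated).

Segment: gugir-z-ngikh-khu-feng.
person: -z → 2nd person.
aspect: -ngikh → inchoative.
number: -khu → dual.
evidentiality: -feng → witnessed.

2nd person, inchoative, dual, witnessed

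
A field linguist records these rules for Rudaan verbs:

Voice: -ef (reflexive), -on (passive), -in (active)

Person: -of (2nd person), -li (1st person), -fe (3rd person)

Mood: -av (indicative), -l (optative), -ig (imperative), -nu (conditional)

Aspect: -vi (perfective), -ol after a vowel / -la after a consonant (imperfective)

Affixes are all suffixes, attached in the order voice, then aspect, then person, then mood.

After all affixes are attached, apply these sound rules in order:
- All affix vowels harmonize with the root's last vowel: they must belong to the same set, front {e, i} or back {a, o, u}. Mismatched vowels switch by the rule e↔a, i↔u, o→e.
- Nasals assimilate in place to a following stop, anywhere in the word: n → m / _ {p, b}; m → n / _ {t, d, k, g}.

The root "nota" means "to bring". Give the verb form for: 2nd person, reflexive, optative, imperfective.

Attach voice reflexive -ef → notaef.
Attach aspect imperfective -la (after consonant 'f') → notaefla.
Attach person 2nd person -of → notaeflaof.
Attach mood optative -l → notaeflaofl.
Apply vowel harmony: notaeflaofl → notaaflaofl.
Nasal assimilation: no change.

notaaflaofl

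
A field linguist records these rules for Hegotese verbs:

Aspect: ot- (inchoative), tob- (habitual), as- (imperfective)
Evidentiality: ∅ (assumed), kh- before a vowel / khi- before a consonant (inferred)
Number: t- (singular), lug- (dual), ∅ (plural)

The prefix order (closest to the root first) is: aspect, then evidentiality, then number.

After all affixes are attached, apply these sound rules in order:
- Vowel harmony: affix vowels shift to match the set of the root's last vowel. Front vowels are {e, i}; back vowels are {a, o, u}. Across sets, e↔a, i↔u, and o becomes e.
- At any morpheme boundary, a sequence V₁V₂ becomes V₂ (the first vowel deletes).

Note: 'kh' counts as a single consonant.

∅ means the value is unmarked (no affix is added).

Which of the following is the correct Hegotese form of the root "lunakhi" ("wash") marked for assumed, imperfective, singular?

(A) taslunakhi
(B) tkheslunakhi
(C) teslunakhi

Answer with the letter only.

Attach aspect imperfective as- → aslunakhi.
evidentiality = assumed: zero marking, form stays aslunakhi.
Attach number singular t- → taslunakhi.
Apply vowel harmony: taslunakhi → teslunakhi.
Vowel deletion: no change.
So the correct form is teslunakhi, option (C).
(A) taslunakhi is wrong: it fails to apply the sound rule(s).
(B) tkheslunakhi is wrong: it uses inferred instead of assumed for evidentiality.

C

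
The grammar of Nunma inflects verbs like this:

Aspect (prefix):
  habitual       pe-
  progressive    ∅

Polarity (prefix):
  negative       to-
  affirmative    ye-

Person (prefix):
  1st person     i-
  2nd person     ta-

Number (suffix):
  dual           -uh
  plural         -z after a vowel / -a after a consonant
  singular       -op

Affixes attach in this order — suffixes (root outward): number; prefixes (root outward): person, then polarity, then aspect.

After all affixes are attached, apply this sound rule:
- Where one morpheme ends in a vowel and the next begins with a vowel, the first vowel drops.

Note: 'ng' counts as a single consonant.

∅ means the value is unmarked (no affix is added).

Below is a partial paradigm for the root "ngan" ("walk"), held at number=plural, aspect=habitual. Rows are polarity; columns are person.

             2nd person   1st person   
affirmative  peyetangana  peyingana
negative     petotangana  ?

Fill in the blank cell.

petingana

Attach person 1st person i- → ingan.
Attach polarity negative to- → toingan.
Attach number plural -a (after consonant 'n') → toingana.
Attach aspect habitual pe- → petoingana.
Apply vowel deletion: petoingana → petingana.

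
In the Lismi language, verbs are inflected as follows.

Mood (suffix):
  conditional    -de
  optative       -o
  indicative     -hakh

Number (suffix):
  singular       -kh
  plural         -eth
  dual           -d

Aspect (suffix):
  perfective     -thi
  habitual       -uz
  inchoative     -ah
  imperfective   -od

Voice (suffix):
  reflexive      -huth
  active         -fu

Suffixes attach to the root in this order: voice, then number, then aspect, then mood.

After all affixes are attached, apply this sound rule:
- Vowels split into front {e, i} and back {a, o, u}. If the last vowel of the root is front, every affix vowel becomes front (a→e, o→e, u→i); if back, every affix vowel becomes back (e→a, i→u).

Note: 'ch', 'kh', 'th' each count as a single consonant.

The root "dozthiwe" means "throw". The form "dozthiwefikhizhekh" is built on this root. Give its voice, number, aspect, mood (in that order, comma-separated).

active, singular, habitual, indicative

Segment: dozthiwe-fu-kh-uz-hakh.
voice: -fu → active.
number: -kh → singular.
aspect: -uz → habitual.
mood: -hakh → indicative.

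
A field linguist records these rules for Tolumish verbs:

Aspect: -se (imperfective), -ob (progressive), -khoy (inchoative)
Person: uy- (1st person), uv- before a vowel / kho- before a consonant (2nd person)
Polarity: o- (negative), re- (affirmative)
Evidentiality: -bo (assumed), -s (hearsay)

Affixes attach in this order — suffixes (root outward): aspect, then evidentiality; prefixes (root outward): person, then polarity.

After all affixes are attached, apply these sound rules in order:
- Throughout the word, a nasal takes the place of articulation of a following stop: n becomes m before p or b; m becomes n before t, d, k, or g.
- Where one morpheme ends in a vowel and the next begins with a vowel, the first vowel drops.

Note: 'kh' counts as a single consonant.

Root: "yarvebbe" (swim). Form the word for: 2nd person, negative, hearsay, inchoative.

Attach aspect inchoative -khoy → yarvebbekhoy.
Attach person 2nd person kho- (before consonant 'y') → khoyarvebbekhoy.
Attach polarity negative o- → okhoyarvebbekhoy.
Attach evidentiality hearsay -s → okhoyarvebbekhoys.
Nasal assimilation: no change.
Vowel deletion: no change.

okhoyarvebbekhoys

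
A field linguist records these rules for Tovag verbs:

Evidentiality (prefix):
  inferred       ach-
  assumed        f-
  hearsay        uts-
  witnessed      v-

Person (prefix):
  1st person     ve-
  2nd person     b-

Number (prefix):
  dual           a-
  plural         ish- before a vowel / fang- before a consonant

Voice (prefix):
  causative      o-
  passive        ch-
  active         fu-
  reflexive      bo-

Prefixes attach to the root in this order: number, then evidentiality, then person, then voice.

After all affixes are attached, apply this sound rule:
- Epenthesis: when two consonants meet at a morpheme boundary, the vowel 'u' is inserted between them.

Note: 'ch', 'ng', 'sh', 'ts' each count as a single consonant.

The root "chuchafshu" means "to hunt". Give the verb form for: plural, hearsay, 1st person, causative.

oveutsufanguchuchafshu

Attach number plural fang- (before consonant 'ch') → fangchuchafshu.
Attach evidentiality hearsay uts- → utsfangchuchafshu.
Attach person 1st person ve- → veutsfangchuchafshu.
Attach voice causative o- → oveutsfangchuchafshu.
Apply epenthesis: oveutsfangchuchafshu → oveutsufanguchuchafshu.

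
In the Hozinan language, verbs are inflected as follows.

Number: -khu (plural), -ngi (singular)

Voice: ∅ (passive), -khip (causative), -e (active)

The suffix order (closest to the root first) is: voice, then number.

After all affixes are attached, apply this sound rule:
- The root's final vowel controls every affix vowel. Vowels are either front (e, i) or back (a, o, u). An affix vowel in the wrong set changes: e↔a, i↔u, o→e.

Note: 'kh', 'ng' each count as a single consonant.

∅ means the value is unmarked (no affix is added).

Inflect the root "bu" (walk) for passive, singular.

bungu

voice = passive: zero marking, form stays bu.
Attach number singular -ngi → bungi.
Apply vowel harmony: bungi → bungu.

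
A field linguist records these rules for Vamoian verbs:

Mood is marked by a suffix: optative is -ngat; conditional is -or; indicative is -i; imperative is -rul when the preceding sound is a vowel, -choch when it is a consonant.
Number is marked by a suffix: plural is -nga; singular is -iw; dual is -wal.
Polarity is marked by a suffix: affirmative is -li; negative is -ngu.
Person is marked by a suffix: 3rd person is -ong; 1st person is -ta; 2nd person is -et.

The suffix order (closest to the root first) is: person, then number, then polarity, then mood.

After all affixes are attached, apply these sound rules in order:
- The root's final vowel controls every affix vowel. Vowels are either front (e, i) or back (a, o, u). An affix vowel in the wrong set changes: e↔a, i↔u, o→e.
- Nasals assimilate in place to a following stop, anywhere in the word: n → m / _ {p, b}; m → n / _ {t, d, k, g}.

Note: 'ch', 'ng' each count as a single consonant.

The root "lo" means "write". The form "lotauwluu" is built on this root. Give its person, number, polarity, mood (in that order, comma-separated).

1st person, singular, affirmative, indicative

Segment: lo-ta-iw-li-i.
person: -ta → 1st person.
number: -iw → singular.
polarity: -li → affirmative.
mood: -i → indicative.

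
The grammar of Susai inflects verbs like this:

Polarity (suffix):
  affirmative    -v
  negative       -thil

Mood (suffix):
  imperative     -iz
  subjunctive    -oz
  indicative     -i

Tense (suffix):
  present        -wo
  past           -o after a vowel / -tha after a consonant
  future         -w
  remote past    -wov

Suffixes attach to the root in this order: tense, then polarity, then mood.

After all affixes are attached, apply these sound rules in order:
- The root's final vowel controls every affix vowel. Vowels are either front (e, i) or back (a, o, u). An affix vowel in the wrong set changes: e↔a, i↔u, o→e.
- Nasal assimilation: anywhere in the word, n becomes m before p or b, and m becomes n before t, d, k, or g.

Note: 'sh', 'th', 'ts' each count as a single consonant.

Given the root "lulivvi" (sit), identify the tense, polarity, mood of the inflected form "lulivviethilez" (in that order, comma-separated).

past, negative, subjunctive

Segment: lulivvi-o-thil-oz.
tense: -o/tha → past.
polarity: -thil → negative.
mood: -oz → subjunctive.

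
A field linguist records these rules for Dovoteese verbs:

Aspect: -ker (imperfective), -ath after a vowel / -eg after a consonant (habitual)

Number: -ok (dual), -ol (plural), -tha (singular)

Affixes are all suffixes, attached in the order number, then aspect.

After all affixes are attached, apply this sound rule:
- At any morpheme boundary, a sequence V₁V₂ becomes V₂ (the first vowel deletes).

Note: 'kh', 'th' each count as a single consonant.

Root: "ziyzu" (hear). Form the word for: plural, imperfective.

ziyzolker

Attach number plural -ol → ziyzuol.
Attach aspect imperfective -ker → ziyzuolker.
Apply vowel deletion: ziyzuolker → ziyzolker.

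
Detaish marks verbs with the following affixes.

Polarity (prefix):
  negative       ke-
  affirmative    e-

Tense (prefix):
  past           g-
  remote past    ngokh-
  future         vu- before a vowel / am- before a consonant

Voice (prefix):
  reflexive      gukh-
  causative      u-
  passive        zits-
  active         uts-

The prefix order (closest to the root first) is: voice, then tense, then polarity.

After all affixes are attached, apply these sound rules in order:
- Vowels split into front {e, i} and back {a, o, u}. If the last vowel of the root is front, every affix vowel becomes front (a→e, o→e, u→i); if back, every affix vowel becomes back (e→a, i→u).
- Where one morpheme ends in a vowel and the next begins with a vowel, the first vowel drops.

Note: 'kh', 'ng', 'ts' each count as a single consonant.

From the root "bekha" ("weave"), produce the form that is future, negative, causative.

kavubekha

Attach voice causative u- → ubekha.
Attach tense future vu- (before vowel 'u') → vuubekha.
Attach polarity negative ke- → kevuubekha.
Apply vowel harmony: kevuubekha → kavuubekha.
Apply vowel deletion: kavuubekha → kavubekha.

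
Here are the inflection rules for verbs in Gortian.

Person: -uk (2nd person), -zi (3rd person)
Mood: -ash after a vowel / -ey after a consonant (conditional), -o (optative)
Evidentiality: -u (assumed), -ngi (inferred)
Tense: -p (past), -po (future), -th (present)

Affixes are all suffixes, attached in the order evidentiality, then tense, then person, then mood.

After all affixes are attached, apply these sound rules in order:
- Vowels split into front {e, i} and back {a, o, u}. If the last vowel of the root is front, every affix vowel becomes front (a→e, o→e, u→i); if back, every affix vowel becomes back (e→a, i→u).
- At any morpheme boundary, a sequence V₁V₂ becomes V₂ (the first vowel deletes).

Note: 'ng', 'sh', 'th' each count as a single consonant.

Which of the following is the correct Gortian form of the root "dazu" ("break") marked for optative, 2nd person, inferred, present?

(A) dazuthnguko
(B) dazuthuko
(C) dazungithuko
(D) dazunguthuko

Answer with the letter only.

D

Attach evidentiality inferred -ngi → dazungi.
Attach tense present -th → dazungith.
Attach person 2nd person -uk → dazungithuk.
Attach mood optative -o → dazungithuko.
Apply vowel harmony: dazungithuko → dazunguthuko.
Vowel deletion: no change.
So the correct form is dazunguthuko, option (D).
(C) dazungithuko is wrong: it fails to apply the sound rule(s).
(B) dazuthuko is wrong: it uses assumed instead of inferred for evidentiality.
(A) dazuthnguko is wrong: it has the affixes in the wrong order.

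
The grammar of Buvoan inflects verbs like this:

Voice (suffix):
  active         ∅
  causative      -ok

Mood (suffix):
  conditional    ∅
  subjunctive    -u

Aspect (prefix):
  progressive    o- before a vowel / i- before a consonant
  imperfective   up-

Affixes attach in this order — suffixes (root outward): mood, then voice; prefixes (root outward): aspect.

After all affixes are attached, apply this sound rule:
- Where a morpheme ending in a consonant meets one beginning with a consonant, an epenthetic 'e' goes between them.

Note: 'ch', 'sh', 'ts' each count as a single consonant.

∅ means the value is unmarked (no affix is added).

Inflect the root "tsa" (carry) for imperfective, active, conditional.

upetsa

Attach aspect imperfective up- → uptsa.
mood = conditional: zero marking, form stays uptsa.
voice = active: zero marking, form stays uptsa.
Apply epenthesis: uptsa → upetsa.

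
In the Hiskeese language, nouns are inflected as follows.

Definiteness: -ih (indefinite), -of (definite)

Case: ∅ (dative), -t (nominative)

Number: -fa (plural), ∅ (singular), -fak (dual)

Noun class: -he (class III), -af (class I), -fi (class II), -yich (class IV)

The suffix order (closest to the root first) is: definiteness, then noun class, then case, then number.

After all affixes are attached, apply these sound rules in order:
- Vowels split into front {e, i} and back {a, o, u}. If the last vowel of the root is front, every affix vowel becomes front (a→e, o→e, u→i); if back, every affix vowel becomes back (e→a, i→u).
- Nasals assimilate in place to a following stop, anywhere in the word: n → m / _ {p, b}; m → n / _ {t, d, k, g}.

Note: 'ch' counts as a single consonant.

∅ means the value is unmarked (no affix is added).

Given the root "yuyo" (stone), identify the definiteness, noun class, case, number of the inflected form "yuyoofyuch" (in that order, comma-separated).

definite, class IV, dative, singular

Segment: yuyo-of-yich.
definiteness: -of → definite.
noun class: -yich → class IV.
case: ∅ → dative.
number: ∅ → singular.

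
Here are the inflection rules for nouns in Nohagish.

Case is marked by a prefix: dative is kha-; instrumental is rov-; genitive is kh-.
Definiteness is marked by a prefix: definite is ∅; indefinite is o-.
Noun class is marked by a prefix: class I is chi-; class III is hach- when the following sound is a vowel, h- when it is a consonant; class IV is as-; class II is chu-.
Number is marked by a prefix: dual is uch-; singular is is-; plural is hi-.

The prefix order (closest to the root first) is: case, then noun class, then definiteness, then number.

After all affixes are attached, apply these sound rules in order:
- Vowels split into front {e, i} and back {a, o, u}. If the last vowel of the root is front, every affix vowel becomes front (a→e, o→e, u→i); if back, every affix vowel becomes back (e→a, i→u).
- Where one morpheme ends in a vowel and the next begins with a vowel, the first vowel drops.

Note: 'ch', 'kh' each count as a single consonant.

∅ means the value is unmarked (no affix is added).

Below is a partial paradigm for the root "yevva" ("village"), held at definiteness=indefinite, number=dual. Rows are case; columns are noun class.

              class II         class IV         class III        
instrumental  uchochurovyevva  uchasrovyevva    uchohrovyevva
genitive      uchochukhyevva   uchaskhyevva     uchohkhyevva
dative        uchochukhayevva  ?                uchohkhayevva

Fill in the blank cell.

Attach case dative kha- → khayevva.
Attach noun class class IV as- → askhayevva.
Attach definiteness indefinite o- → oaskhayevva.
Attach number dual uch- → uchoaskhayevva.
Vowel harmony: no change.
Apply vowel deletion: uchoaskhayevva → uchaskhayevva.

uchaskhayevva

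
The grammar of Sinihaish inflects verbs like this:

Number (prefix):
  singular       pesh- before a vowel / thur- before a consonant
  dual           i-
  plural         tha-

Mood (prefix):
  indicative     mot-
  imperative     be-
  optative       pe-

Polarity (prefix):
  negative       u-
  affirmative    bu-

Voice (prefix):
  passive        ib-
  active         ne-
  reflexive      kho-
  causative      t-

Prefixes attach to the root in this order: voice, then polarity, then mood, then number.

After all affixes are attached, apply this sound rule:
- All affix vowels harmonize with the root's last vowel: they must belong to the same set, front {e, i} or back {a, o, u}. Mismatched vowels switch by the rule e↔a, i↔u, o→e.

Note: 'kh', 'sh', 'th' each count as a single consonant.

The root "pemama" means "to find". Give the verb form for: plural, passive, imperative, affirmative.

thababuubpemama

Attach voice passive ib- → ibpemama.
Attach polarity affirmative bu- → buibpemama.
Attach mood imperative be- → bebuibpemama.
Attach number plural tha- → thabebuibpemama.
Apply vowel harmony: thabebuibpemama → thababuubpemama.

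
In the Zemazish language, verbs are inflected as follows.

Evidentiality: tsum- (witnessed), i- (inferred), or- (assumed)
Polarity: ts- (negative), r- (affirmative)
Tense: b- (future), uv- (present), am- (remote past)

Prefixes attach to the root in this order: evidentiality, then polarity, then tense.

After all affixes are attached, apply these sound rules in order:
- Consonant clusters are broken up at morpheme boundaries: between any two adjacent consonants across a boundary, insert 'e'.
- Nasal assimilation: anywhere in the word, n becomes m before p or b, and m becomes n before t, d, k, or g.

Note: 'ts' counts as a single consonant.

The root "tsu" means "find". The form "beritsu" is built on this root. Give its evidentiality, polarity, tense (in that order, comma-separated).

inferred, affirmative, future

Segment: b-r-i-tsu.
evidentiality: i- → inferred.
polarity: r- → affirmative.
tense: b- → future.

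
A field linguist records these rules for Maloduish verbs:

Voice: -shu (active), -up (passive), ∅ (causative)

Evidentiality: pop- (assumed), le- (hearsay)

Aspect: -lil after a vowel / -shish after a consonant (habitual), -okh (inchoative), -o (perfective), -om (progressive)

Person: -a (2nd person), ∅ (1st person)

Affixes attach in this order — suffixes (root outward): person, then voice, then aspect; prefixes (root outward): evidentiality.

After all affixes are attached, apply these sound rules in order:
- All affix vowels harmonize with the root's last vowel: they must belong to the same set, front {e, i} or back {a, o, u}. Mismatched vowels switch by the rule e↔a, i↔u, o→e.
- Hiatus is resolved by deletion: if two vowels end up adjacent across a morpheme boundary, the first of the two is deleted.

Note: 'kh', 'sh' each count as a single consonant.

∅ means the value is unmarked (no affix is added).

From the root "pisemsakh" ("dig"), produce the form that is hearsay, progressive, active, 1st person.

person = 1st person: zero marking, form stays pisemsakh.
Attach evidentiality hearsay le- → lepisemsakh.
Attach voice active -shu → lepisemsakhshu.
Attach aspect progressive -om → lepisemsakhshuom.
Apply vowel harmony: lepisemsakhshuom → lapisemsakhshuom.
Apply vowel deletion: lapisemsakhshuom → lapisemsakhshom.

lapisemsakhshom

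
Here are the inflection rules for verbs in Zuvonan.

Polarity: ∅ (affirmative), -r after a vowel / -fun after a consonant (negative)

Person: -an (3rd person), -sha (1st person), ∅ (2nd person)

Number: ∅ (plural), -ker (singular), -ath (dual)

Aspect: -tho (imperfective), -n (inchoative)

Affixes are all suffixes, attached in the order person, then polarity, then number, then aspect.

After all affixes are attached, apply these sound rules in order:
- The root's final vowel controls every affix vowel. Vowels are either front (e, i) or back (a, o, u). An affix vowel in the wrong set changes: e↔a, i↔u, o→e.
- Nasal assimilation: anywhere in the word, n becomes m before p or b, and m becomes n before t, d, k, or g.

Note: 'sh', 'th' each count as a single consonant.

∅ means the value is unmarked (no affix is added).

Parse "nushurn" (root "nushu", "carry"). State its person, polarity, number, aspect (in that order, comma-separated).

Segment: nushu-r-n.
person: ∅ → 2nd person.
polarity: -r/fun → negative.
number: ∅ → plural.
aspect: -n → inchoative.

2nd person, negative, plural, inchoative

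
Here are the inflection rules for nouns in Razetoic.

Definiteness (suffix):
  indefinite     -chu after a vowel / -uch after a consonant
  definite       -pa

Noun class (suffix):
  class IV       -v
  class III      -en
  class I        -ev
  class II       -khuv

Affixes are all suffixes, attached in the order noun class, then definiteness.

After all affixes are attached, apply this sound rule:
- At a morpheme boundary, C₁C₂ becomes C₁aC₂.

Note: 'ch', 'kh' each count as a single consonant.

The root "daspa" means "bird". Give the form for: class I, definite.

Attach noun class class I -ev → daspaev.
Attach definiteness definite -pa → daspaevpa.
Apply epenthesis: daspaevpa → daspaevapa.

daspaevapa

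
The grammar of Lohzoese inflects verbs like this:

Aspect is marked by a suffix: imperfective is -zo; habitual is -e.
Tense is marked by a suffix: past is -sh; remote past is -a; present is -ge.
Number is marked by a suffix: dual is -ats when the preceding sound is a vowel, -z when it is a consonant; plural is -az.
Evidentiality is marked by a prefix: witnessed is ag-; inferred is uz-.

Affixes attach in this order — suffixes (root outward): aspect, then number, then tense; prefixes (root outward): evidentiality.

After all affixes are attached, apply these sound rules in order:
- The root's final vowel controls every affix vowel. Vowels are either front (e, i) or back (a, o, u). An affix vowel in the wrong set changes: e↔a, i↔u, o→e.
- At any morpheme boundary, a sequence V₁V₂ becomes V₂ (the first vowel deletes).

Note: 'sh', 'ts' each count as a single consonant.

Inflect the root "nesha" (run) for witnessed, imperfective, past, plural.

agneshazazsh

Attach aspect imperfective -zo → neshazo.
Attach evidentiality witnessed ag- → agneshazo.
Attach number plural -az → agneshazoaz.
Attach tense past -sh → agneshazoazsh.
Vowel harmony: no change.
Apply vowel deletion: agneshazoazsh → agneshazazsh.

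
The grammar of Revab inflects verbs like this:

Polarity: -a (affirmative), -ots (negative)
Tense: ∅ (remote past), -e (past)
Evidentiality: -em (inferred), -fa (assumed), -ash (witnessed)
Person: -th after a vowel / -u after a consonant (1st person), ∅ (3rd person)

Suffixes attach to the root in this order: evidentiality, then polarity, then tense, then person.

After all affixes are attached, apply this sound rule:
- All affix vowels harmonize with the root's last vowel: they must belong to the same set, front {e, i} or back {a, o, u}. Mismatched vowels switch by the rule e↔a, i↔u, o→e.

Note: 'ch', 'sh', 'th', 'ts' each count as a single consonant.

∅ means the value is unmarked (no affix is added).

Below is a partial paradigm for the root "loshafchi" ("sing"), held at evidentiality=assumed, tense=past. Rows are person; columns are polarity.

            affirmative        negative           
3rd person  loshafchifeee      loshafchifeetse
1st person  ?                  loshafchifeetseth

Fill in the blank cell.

Attach evidentiality assumed -fa → loshafchifa.
Attach polarity affirmative -a → loshafchifaa.
Attach tense past -e → loshafchifaae.
Attach person 1st person -th (after vowel 'e') → loshafchifaaeth.
Apply vowel harmony: loshafchifaaeth → loshafchifeeeth.

loshafchifeeeth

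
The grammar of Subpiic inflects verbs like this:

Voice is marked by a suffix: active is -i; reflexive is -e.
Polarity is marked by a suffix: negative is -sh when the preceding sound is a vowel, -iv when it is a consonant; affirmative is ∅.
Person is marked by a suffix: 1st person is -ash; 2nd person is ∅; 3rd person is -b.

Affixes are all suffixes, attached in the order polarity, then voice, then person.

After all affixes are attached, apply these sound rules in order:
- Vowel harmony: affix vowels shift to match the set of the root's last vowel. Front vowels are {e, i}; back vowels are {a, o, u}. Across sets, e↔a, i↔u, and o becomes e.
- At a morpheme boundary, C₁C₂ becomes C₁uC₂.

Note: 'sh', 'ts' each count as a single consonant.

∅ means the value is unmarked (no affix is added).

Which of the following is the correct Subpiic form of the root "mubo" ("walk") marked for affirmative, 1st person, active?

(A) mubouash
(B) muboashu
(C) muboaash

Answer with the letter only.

A

polarity = affirmative: zero marking, form stays mubo.
Attach voice active -i → muboi.
Attach person 1st person -ash → muboiash.
Apply vowel harmony: muboiash → mubouash.
Epenthesis: no change.
So the correct form is mubouash, option (A).
(B) muboashu is wrong: it has the affixes in the wrong order.
(C) muboaash is wrong: it uses reflexive instead of active for voice.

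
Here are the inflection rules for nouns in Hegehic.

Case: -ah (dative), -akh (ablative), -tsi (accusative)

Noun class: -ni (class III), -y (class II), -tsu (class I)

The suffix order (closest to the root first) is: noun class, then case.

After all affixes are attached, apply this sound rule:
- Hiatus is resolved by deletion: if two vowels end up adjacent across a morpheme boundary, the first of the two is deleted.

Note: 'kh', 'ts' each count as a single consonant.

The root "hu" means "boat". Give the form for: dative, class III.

hunah

Attach noun class class III -ni → huni.
Attach case dative -ah → huniah.
Apply vowel deletion: huniah → hunah.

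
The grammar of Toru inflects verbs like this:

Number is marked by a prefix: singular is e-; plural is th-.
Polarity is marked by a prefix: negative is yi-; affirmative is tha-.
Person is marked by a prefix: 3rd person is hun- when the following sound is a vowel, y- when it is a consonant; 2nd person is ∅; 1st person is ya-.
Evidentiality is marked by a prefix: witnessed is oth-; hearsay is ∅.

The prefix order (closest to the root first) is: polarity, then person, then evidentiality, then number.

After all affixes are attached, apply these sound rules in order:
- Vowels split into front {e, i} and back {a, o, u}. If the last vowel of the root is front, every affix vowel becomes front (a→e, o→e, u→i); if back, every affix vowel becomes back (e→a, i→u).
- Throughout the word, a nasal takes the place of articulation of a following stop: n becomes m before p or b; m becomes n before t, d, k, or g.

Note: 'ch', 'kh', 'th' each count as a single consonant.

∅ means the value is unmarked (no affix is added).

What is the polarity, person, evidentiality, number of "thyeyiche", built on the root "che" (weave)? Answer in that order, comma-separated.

negative, 1st person, hearsay, plural

Segment: th-ya-yi-che.
polarity: yi- → negative.
person: ya- → 1st person.
evidentiality: ∅ → hearsay.
number: th- → plural.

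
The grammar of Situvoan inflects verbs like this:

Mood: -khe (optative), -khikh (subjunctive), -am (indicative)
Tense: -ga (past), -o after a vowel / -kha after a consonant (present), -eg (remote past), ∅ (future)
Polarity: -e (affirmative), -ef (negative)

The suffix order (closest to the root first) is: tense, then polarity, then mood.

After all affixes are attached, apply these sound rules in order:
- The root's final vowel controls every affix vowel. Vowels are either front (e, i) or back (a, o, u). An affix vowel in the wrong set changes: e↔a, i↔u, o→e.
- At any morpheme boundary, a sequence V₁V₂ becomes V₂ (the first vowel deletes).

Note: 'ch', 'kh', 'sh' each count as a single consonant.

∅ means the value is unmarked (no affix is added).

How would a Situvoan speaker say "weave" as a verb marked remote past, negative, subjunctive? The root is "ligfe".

ligfegefkhikh

Attach tense remote past -eg → ligfeeg.
Attach polarity negative -ef → ligfeegef.
Attach mood subjunctive -khikh → ligfeegefkhikh.
Vowel harmony: no change.
Apply vowel deletion: ligfeegefkhikh → ligfegefkhikh.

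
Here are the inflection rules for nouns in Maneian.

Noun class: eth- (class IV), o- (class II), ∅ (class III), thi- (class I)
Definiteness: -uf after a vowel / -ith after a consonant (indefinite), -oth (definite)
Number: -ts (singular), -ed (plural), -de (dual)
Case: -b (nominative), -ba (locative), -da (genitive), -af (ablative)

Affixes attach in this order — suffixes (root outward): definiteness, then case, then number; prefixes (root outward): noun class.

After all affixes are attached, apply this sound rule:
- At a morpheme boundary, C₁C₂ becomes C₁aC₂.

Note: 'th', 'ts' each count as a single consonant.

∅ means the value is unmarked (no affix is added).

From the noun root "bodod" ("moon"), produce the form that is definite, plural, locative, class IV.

ethabododothabaed

Attach definiteness definite -oth → bododoth.
Attach case locative -ba → bododothba.
Attach number plural -ed → bododothbaed.
Attach noun class class IV eth- → ethbododothbaed.
Apply epenthesis: ethbododothbaed → ethabododothabaed.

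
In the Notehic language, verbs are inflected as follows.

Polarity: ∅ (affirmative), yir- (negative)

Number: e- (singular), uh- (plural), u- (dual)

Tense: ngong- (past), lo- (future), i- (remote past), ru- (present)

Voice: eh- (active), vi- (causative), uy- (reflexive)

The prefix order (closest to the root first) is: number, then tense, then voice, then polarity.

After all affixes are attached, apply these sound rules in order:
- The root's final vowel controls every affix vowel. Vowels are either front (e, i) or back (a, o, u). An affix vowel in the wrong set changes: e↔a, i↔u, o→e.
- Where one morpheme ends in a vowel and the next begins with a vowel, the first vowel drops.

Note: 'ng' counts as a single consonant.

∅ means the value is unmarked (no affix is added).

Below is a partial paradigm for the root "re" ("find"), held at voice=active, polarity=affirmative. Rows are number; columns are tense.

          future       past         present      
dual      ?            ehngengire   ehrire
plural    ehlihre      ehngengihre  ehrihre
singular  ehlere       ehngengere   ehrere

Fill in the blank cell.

Attach number dual u- → ure.
Attach tense future lo- → loure.
Attach voice active eh- → ehloure.
polarity = affirmative: zero marking, form stays ehloure.
Apply vowel harmony: ehloure → ehleire.
Apply vowel deletion: ehleire → ehlire.

ehlire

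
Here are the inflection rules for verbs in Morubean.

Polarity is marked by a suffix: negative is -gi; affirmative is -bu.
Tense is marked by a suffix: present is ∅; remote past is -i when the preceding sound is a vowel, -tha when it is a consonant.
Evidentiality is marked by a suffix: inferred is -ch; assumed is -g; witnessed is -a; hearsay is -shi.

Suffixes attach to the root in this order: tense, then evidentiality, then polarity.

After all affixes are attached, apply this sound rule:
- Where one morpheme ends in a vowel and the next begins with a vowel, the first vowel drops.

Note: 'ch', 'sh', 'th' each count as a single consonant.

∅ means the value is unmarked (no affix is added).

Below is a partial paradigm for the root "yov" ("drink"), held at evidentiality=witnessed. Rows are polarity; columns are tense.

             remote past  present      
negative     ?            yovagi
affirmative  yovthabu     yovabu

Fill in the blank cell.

yovthagi

Attach tense remote past -tha (after consonant 'v') → yovtha.
Attach evidentiality witnessed -a → yovthaa.
Attach polarity negative -gi → yovthaagi.
Apply vowel deletion: yovthaagi → yovthagi.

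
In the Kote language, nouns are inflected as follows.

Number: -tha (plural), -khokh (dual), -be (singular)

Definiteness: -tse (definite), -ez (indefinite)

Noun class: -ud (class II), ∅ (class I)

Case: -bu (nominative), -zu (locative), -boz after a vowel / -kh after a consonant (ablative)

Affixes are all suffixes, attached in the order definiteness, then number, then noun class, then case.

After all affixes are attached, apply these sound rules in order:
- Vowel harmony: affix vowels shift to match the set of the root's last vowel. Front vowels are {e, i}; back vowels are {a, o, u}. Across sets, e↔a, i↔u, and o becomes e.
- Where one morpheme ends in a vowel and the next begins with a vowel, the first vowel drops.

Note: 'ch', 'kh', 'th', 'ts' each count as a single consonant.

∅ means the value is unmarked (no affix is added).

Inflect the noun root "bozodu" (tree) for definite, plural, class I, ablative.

Attach definiteness definite -tse → bozodutse.
Attach number plural -tha → bozodutsetha.
noun class = class I: zero marking, form stays bozodutsetha.
Attach case ablative -boz (after vowel 'a') → bozodutsethaboz.
Apply vowel harmony: bozodutsethaboz → bozodutsathaboz.
Vowel deletion: no change.

bozodutsathaboz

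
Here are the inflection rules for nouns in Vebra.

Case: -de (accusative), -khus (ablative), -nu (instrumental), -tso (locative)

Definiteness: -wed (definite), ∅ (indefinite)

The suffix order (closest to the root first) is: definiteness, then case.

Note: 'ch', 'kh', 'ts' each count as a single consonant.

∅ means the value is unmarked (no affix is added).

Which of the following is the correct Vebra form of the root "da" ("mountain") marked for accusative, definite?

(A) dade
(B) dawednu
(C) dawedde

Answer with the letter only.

Attach definiteness definite -wed → dawed.
Attach case accusative -de → dawedde.
So the correct form is dawedde, option (C).
(A) dade is wrong: it uses indefinite instead of definite for definiteness.
(B) dawednu is wrong: it uses instrumental instead of accusative for case.

C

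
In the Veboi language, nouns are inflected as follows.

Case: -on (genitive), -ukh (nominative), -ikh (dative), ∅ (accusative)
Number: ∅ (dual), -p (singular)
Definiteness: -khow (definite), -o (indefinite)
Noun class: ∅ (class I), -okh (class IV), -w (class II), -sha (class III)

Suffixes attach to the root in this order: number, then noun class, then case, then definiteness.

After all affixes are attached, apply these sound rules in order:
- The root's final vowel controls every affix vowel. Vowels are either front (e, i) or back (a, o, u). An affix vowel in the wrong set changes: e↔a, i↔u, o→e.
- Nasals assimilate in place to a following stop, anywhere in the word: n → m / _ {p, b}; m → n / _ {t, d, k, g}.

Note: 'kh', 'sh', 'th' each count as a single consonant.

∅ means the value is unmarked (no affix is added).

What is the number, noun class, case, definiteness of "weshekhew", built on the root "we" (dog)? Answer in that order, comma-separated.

Segment: we-sha-khow.
number: ∅ → dual.
noun class: -sha → class III.
case: ∅ → accusative.
definiteness: -khow → definite.

dual, class III, accusative, definite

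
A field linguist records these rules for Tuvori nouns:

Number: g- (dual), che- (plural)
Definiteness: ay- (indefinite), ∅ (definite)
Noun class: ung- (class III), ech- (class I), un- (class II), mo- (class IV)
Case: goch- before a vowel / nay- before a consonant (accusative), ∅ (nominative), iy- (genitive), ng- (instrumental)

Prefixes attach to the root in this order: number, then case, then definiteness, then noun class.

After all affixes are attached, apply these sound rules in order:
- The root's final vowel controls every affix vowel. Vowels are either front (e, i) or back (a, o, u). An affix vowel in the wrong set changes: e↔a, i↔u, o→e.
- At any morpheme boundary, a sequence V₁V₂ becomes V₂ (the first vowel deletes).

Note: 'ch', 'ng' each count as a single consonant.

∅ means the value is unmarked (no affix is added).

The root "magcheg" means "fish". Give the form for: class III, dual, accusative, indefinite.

Attach number dual g- → gmagcheg.
Attach case accusative nay- (before consonant 'g') → naygmagcheg.
Attach definiteness indefinite ay- → aynaygmagcheg.
Attach noun class class III ung- → ungaynaygmagcheg.
Apply vowel harmony: ungaynaygmagcheg → ingeyneygmagcheg.
Vowel deletion: no change.

ingeyneygmagcheg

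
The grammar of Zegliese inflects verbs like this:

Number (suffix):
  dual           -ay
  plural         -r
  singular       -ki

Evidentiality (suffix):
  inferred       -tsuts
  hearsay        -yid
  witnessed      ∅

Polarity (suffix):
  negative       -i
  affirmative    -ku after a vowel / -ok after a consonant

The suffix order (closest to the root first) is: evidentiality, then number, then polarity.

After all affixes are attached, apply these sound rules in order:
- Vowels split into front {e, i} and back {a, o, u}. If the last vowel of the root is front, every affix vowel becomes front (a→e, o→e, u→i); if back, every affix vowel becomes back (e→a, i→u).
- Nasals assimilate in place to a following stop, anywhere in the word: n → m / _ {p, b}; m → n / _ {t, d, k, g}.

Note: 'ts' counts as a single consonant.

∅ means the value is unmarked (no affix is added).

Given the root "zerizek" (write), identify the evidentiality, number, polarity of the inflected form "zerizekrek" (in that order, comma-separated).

Segment: zerizek-r-ok.
evidentiality: ∅ → witnessed.
number: -r → plural.
polarity: -ku/ok → affirmative.

witnessed, plural, affirmative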